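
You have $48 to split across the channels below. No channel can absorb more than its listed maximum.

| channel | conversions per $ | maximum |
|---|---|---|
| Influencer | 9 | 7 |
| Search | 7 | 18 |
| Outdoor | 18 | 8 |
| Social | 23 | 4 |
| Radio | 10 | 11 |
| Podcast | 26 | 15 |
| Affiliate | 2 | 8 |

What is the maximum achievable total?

Rank by conversions per $: Podcast 26 > Social 23 > Outdoor 18 > Radio 10 > Influencer 9 > Search 7 > Affiliate 2.
Give Podcast 15 to hit its cap of 15 — 33 left.
Social takes 4 to reach its cap of 4 — 29 left.
Outdoor: +8 to 8 (cap) — 21 left.
Radio takes 11 to reach its cap of 11 — 10 left.
Influencer takes 7 to reach its cap of 7 — 3 left.
Search has room for 18 but only 3 remain, so it gets 3.
Total = 9×7 + 7×3 + 18×8 + 23×4 + 10×11 + 26×15 = 820.

820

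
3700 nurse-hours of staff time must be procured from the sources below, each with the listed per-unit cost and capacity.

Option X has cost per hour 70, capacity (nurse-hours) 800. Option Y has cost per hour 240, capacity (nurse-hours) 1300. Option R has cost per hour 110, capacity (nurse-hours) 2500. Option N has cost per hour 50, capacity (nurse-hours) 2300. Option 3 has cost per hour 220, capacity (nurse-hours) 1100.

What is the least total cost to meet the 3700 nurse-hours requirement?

237000

Cheapest first:
Option N at 50: take all 2300 nurse-hours — 1400 still needed.
Take 800 from Option X at 70 — need 600 more.
Option R (110): take the remaining 600 — done.
Option 3, Option Y: unused.
Cost = 2300×50 + 800×70 + 600×110 = 237000.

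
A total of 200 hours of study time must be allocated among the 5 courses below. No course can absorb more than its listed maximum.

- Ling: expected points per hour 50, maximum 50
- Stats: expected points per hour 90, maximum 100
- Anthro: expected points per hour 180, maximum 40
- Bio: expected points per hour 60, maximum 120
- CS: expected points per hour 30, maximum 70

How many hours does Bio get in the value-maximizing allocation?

60

Rank by expected points per hour: Anthro 180 > Stats 90 > Bio 60 > Ling 50 > CS 30.
Give Anthro 40 to hit its cap of 40 ; 160 left.
Give Stats 100 to hit its cap of 100 ; 60 left.
Only 60 left; Bio takes them to reach 60.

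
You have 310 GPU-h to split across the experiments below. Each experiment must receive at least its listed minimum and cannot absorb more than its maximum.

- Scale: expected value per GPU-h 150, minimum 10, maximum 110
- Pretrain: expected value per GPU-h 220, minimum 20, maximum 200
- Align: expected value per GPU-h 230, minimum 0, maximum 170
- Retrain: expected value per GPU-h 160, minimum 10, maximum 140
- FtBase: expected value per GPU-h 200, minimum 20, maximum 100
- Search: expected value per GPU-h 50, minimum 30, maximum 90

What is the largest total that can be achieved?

63100

Meeting every minimum uses 10+20+0+10+20+30 = 90 GPU-h, leaving 220.
Highest expected value per GPU-h first: Align 230 > Pretrain 220 > FtBase 200 > Retrain 160 > Scale 150 > Search 50.
Align takes 170 more to reach its cap of 170 — 50 left.
Pretrain has room for 180 more but only 50 remain, so it gets 70.
Total = 150×10 + 220×70 + 230×170 + 160×10 + 200×20 + 50×30 = 63100.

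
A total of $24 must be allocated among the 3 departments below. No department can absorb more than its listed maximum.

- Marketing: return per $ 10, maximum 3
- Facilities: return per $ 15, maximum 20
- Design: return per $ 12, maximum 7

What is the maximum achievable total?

Order the departments by return per $: Facilities 15 > Design 12 > Marketing 10.
Give Facilities 20 to hit its cap of 20 ; 4 left.
Design has room for 7 but only 4 remain, so it gets 4.
Total = 15×20 + 12×4 = 348.

348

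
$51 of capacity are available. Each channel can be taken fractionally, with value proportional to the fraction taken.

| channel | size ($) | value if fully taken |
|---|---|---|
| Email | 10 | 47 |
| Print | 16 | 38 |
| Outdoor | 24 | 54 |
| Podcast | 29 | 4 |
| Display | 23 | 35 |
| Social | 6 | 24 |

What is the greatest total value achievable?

151.75

Best value per unit of size first: Email 47/10≈4.7, Social 24/6≈4, Print 38/16≈2.38, Outdoor 54/24≈2.25, Display 35/23≈1.52, Podcast 4/29≈0.138.
All 10 $ of Email fit (value 47) — 41 remain.
Take all of Social (6 $, value 24) — 35 $ left.
Print: take in full, 16 $ for value 38 — 19 left.
19 $ left: a 19/24 share of Outdoor gives 54×19/24 = 42.75.
Total value = 151.75.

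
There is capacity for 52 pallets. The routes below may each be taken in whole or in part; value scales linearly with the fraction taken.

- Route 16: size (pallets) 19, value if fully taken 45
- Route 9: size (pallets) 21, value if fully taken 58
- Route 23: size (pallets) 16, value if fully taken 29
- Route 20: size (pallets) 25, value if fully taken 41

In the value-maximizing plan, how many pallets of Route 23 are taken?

Rank by value-to-size ratio: Route 9 58/21≈2.76, Route 16 45/19≈2.37, Route 23 29/16≈1.81, Route 20 41/25≈1.64.
Take all of Route 9 (21 pallets, value 58) ; 31 pallets left.
Route 16: take in full, 19 pallets for value 45 ; 12 left.
Fill the last 12 pallets with part of Route 23: 12/16 of it earns 21.75.

12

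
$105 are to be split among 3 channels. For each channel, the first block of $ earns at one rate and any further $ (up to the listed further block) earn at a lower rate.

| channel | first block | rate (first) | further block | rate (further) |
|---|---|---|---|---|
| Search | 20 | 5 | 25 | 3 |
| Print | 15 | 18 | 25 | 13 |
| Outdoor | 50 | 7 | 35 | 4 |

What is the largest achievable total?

1020

Order all 6 blocks by rate: Print/T1 18 > Print/T2 13 > Outdoor/T1 7 > Search/T1 5 > Outdoor/T2 4 > Search/T2 3.
Fill Print T1 block (15 at 18) → 90 left.
Print/T2 (13): +25 → 65 left.
Outdoor/T1 (7): +50 → 15 left.
15 remain; put them into Search T1 at 5.
Total = 18×15 + 13×25 + 7×50 + 5×15 = 1020.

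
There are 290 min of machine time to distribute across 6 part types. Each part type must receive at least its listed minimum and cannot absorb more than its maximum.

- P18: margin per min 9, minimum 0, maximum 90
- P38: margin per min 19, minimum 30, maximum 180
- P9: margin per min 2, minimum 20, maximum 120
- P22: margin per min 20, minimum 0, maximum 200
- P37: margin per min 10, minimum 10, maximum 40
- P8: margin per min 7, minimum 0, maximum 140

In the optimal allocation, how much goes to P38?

Meeting every minimum uses 0+30+20+0+10+0 = 60 min, leaving 230.
Order the part types by margin per min: P22 20 > P38 19 > P37 10 > P18 9 > P8 7 > P9 2.
P22: +200 to 200 (cap) ; 30 left.
P38: +30 (room for 150) → 60. Pool exhausted.

60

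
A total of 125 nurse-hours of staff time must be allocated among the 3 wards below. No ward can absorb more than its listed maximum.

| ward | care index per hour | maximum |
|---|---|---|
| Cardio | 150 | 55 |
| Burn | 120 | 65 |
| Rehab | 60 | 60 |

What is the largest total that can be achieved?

Highest care index per hour first: Cardio 150 > Burn 120 > Rehab 60.
Cardio: +55 to 55 (cap) — 70 left.
Burn: +65 to 65 (cap) — 5 left.
Rehab has room for 60 but only 5 remain, so it gets 5.
Total = 150×55 + 120×65 + 60×5 = 16350.

16350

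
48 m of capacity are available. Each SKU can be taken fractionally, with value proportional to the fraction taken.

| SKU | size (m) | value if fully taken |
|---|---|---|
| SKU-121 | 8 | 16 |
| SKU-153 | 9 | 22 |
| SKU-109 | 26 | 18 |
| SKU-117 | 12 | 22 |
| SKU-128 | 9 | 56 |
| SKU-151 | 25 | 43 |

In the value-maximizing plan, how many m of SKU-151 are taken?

Rank by value-to-size ratio: SKU-128 56/9≈6.22, SKU-153 22/9≈2.44, SKU-121 16/8≈2, SKU-117 22/12≈1.83, SKU-151 43/25≈1.72, SKU-109 18/26≈0.692.
SKU-128: take in full, 9 m for value 56 — 39 left.
All 9 m of SKU-153 fit (value 22) — 30 remain.
Take all of SKU-121 (8 m, value 16) — 22 m left.
Take all of SKU-117 (12 m, value 22) — 10 m left.
Only 10 m remain; take 10/25 of SKU-151 for value 43×10/25 = 17.2.

10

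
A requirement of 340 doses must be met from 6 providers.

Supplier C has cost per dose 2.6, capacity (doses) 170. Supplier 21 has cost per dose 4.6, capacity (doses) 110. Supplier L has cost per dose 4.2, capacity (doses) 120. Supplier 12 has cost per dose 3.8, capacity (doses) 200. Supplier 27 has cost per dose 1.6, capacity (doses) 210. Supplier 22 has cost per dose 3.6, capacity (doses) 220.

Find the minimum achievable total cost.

Cheapest first:
Supplier 27 (1.6): use full 210 ; 130 doses to go.
Supplier C (2.6): take the remaining 130 ; done.
Supplier 22, Supplier 12, Supplier L, Supplier 21: unused.
Cost = 210×1.6 + 130×2.6 = 674.

674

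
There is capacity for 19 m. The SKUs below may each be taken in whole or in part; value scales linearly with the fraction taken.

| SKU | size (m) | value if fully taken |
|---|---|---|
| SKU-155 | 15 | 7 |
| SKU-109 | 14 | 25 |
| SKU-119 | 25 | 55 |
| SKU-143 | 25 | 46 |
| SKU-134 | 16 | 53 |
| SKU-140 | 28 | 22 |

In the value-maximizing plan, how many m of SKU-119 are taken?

Sort by value density: SKU-134 53/16≈3.31, SKU-119 55/25≈2.2, SKU-143 46/25≈1.84, SKU-109 25/14≈1.79, SKU-140 22/28≈0.786, SKU-155 7/15≈0.467.
All 16 m of SKU-134 fit (value 53) — 3 remain.
3 m left: a 3/25 share of SKU-119 gives 55×3/25 = 6.6.

3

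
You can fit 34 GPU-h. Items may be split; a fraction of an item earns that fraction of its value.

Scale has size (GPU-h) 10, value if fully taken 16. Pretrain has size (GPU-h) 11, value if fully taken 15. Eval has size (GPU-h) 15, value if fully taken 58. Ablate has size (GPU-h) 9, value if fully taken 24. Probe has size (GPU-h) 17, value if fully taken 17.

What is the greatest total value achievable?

Sort by value density: Eval 58/15≈3.87, Ablate 24/9≈2.67, Scale 16/10≈1.6, Pretrain 15/11≈1.36, Probe 17/17≈1.
Take all of Eval (15 GPU-h, value 58) — 19 GPU-h left.
Ablate: take in full, 9 GPU-h for value 24 — 10 left.
Take all of Scale (10 GPU-h, value 16) — 0 GPU-h left.
Total value = 98.

98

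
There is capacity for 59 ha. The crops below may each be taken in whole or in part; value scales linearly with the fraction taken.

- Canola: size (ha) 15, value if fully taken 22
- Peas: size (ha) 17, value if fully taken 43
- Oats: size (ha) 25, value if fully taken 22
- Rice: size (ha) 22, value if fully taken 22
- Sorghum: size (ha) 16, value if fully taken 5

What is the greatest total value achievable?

Rank by value-to-size ratio: Peas 43/17≈2.53, Canola 22/15≈1.47, Rice 22/22≈1, Oats 22/25≈0.88, Sorghum 5/16≈0.312.
All 17 ha of Peas fit (value 43) → 42 remain.
Canola: take in full, 15 ha for value 22 → 27 left.
All 22 ha of Rice fit (value 22) → 5 remain.
Fill the last 5 ha with part of Oats: 5/25 of it earns 4.4.
Total value = 91.4.

91.4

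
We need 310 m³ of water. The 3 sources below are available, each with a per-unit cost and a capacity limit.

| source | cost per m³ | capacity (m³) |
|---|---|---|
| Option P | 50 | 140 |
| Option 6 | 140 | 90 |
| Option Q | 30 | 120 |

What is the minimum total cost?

Cheapest first:
Option Q (30): use full 120 → 190 m³ to go.
Option P (50): use full 140 → 50 m³ to go.
Option 6 at 140: take 50 of its 90 → requirement met.
Cost = 120×30 + 140×50 + 50×140 = 17600.

17600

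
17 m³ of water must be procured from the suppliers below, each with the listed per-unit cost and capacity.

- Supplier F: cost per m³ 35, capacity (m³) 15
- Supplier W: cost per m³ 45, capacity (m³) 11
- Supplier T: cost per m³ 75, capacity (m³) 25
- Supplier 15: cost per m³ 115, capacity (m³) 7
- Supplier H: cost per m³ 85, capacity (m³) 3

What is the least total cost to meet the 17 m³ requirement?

Use suppliers in increasing cost order.
Supplier F at 35: take all 15 m³ ; 2 still needed.
Supplier W at 45: take 2 of its 11 ; requirement met.
Supplier T, Supplier H, Supplier 15: unused.
Cost = 15×35 + 2×45 = 615.

615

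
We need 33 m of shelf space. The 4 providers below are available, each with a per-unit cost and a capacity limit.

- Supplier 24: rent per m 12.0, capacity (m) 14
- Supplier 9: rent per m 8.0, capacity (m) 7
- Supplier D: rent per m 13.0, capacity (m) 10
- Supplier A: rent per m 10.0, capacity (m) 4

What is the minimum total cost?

368

Fill from the cheapest provider first.
Supplier 9 at 8.0: take all 7 m ; 26 still needed.
Take 4 from Supplier A at 10.0 ; need 22 more.
Supplier 24 (12.0): use full 14 ; 8 m to go.
Supplier D (13.0): take the remaining 8 ; done.
Cost = 7×8.0 + 4×10.0 + 14×12.0 + 8×13.0 = 368.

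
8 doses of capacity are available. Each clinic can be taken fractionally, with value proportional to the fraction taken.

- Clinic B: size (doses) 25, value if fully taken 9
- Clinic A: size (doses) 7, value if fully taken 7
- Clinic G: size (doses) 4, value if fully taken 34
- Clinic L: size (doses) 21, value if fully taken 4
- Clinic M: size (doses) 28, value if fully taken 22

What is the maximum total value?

38

Best value per unit of size first: Clinic G 34/4≈8.5, Clinic A 7/7≈1, Clinic M 22/28≈0.786, Clinic B 9/25≈0.36, Clinic L 4/21≈0.19.
All 4 doses of Clinic G fit (value 34) → 4 remain.
Fill the last 4 doses with part of Clinic A: 4/7 of it earns 4.
Total value = 38.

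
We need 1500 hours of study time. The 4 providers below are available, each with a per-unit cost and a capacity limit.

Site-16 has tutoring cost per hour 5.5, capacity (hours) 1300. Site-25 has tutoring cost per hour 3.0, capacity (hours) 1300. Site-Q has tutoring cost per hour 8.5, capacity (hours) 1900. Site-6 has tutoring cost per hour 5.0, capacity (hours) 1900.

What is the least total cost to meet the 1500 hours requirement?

Use providers in increasing cost order.
Site-25 (3.0): use full 1300 → 200 hours to go.
Take 200 from Site-6 at 5.0 to finish.
Site-16, Site-Q: unused.
Cost = 1300×3.0 + 200×5.0 = 4900.

4900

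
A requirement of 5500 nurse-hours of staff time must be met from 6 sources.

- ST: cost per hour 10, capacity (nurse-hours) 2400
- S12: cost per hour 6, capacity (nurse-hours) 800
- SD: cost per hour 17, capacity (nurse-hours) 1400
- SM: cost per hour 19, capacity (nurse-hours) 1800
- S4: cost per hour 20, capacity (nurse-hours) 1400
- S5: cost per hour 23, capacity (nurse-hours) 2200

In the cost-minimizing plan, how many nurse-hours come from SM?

Fill from the cheapest source first.
S12 (6): use full 800 ; 4700 nurse-hours to go.
ST (10): use full 2400 ; 2300 nurse-hours to go.
SD (17): use full 1400 ; 900 nurse-hours to go.
SM (19): take the remaining 900 ; done.
S4, S5: unused.

900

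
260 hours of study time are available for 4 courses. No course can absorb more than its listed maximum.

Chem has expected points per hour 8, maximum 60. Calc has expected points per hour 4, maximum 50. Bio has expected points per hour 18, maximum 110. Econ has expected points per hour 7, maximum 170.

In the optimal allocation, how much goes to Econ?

90

Rank by expected points per hour: Bio 18 > Chem 8 > Econ 7 > Calc 4.
Bio: +110 to 110 (cap) → 150 left.
Chem takes 60 to reach its cap of 60 → 90 left.
Econ: +90 (room for 170) → 90. Pool exhausted.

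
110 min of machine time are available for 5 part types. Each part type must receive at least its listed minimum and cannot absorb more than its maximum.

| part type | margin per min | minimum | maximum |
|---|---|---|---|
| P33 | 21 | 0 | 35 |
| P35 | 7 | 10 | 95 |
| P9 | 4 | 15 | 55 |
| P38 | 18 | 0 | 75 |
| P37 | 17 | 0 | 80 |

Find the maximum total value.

1765

Meeting every minimum uses 0+10+15+0+0 = 25 min, leaving 85.
Order the part types by margin per min: P33 21 > P38 18 > P37 17 > P35 7 > P9 4.
Give P33 35 more to hit its cap of 35 → 50 left.
Only 50 left; P38 takes them to reach 50.
Total = 21×35 + 7×10 + 4×15 + 18×50 = 1765.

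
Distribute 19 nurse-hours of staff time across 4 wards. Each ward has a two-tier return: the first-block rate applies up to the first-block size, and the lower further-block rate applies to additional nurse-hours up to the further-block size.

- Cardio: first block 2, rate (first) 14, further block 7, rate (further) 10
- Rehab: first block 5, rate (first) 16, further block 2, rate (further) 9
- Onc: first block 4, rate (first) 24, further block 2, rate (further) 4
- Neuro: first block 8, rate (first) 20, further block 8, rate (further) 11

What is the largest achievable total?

364

Order all 8 blocks by rate: Onc/tier1 24 > Neuro/tier1 20 > Rehab/tier1 16 > Cardio/tier1 14 > Neuro/tier2 11 > Cardio/tier2 10 > Rehab/tier2 9 > Onc/tier2 4.
Onc tier1 at 24: fill all 4 ; 15 left.
Fill Neuro tier1 block (8 at 20) ; 7 left.
Rehab tier1 at 16: fill all 5 ; 2 left.
Cardio tier1 at 14: fill all 2 ; 0 left.
Total = 24×4 + 20×8 + 16×5 + 14×2 = 364.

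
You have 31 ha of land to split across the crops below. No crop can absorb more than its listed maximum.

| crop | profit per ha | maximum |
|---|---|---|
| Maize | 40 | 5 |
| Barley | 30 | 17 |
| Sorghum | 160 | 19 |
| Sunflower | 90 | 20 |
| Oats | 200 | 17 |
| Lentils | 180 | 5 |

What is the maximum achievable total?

Highest profit per ha first: Oats 200 > Lentils 180 > Sorghum 160 > Sunflower 90 > Maize 40 > Barley 30.
Oats: +17 to 17 (cap) — 14 left.
Lentils: +5 to 5 (cap) — 9 left.
Sorghum has room for 19 but only 9 remain, so it gets 9.
Total = 160×9 + 200×17 + 180×5 = 5740.

5740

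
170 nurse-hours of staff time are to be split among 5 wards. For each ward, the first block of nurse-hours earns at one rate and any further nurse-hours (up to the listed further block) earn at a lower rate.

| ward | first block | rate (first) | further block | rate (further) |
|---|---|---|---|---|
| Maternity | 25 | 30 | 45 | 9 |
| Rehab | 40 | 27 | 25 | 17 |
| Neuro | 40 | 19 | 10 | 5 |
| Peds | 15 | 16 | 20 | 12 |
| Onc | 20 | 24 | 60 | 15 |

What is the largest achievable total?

Rank every tier by rate: Maternity/T1 30 > Rehab/T1 27 > Onc/T1 24 > Neuro/T1 19 > Rehab/T2 17 > Peds/T1 16 > Onc/T2 15 > Peds/T2 12 > Maternity/T2 9 > Neuro/T2 5.
Fill Maternity T1 block (25 at 30) → 145 left.
Fill Rehab T1 block (40 at 27) → 105 left.
Fill Onc T1 block (20 at 24) → 85 left.
Neuro/T1 (19): +40 → 45 left.
Fill Rehab T2 block (25 at 17) → 20 left.
Fill Peds T1 block (15 at 16) → 5 left.
Onc/T2: +5 of 60 at 15; pool empty.
Total = 30×25 + 27×40 + 24×20 + 19×40 + 17×25 + 16×15 + 15×5 = 3810.

3810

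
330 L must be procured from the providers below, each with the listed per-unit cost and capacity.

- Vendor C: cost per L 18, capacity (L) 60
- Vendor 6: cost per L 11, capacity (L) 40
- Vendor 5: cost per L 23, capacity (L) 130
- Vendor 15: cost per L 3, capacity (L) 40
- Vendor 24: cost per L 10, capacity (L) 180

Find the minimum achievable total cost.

Cheapest first:
Take 40 from Vendor 15 at 3 → need 290 more.
Take 180 from Vendor 24 at 10 → need 110 more.
Vendor 6 (11): use full 40 → 70 L to go.
Vendor C at 18: take all 60 L → 10 still needed.
Take 10 from Vendor 5 at 23 to finish.
Cost = 40×3 + 180×10 + 40×11 + 60×18 + 10×23 = 3670.

3670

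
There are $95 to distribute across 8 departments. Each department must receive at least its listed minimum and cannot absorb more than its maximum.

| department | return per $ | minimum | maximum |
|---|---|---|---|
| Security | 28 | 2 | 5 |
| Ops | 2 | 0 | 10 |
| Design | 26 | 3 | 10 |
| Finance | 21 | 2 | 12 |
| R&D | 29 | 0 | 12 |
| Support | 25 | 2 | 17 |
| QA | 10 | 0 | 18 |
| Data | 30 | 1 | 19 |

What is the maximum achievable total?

Meeting every minimum uses 2+0+3+2+0+2+0+1 = 10 $, leaving 85.
Highest return per $ first: Data 30 > R&D 29 > Security 28 > Design 26 > Support 25 > Finance 21 > QA 10 > Ops 2.
Data: +18 to 19 (cap) ; 67 left.
Give R&D 12 more to hit its cap of 12 ; 55 left.
Security: +3 to 5 (cap) ; 52 left.
Give Design 7 more to hit its cap of 10 ; 45 left.
Support: +15 to 17 (cap) ; 30 left.
Give Finance 10 more to hit its cap of 12 ; 20 left.
QA takes 18 more to reach its cap of 18 ; 2 left.
Ops: +2 (room for 10) → 2. Pool exhausted.
Total = 28×5 + 2×2 + 26×10 + 21×12 + 29×12 + 25×17 + 10×18 + 30×19 = 2179.

2179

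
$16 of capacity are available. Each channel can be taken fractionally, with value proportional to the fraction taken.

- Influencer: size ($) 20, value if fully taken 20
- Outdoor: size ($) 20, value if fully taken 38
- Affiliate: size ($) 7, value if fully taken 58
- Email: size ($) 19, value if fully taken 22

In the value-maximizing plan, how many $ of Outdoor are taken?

Sort by value density: Affiliate 58/7≈8.29, Outdoor 38/20≈1.9, Email 22/19≈1.16, Influencer 20/20≈1.
Affiliate: take in full, 7 $ for value 58 — 9 left.
Fill the last 9 $ with part of Outdoor: 9/20 of it earns 17.1.

9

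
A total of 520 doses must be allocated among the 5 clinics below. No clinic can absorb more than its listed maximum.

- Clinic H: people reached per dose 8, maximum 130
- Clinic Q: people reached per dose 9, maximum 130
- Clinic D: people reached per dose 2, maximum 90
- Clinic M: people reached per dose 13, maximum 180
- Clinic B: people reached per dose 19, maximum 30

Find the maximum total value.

5220

Order the clinics by people reached per dose: Clinic B 19 > Clinic M 13 > Clinic Q 9 > Clinic H 8 > Clinic D 2.
Clinic B: +30 to 30 (cap) — 490 left.
Clinic M takes 180 to reach its cap of 180 — 310 left.
Give Clinic Q 130 to hit its cap of 130 — 180 left.
Clinic H: +130 to 130 (cap) — 50 left.
Only 50 left; Clinic D takes them to reach 50.
Total = 8×130 + 9×130 + 2×50 + 13×180 + 19×30 = 5220.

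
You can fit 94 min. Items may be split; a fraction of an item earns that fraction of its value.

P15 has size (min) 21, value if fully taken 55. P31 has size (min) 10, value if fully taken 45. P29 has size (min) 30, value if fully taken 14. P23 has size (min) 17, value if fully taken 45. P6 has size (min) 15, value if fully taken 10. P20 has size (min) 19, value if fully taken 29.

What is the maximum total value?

189.6

Sort by value density: P31 45/10≈4.5, P23 45/17≈2.65, P15 55/21≈2.62, P20 29/19≈1.53, P6 10/15≈0.667, P29 14/30≈0.467.
All 10 min of P31 fit (value 45) — 84 remain.
Take all of P23 (17 min, value 45) — 67 min left.
Take all of P15 (21 min, value 55) — 46 min left.
All 19 min of P20 fit (value 29) — 27 remain.
P6: take in full, 15 min for value 10 — 12 left.
12 min left: a 12/30 share of P29 gives 14×12/30 = 5.6.
Total value = 189.6.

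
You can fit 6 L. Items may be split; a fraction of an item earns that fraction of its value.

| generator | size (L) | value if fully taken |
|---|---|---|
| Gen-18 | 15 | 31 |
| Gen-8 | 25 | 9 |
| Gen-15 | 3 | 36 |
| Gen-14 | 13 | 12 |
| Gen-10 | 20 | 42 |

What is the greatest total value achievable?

42.3

Rank by value-to-size ratio: Gen-15 36/3≈12, Gen-10 42/20≈2.1, Gen-18 31/15≈2.07, Gen-14 12/13≈0.923, Gen-8 9/25≈0.36.
Gen-15: take in full, 3 L for value 36 — 3 left.
Only 3 L remain; take 3/20 of Gen-10 for value 42×3/20 = 6.3.
Total value = 42.3.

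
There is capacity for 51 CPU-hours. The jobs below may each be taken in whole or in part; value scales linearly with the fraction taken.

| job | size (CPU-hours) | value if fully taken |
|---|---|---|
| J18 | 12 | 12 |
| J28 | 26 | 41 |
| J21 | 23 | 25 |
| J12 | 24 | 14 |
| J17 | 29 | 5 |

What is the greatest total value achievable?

68

Best value per unit of size first: J28 41/26≈1.58, J21 25/23≈1.09, J18 12/12≈1, J12 14/24≈0.583, J17 5/29≈0.172.
All 26 CPU-hours of J28 fit (value 41) — 25 remain.
J21: take in full, 23 CPU-hours for value 25 — 2 left.
2 CPU-hours left: a 2/12 share of J18 gives 12×2/12 = 2.
Total value = 68.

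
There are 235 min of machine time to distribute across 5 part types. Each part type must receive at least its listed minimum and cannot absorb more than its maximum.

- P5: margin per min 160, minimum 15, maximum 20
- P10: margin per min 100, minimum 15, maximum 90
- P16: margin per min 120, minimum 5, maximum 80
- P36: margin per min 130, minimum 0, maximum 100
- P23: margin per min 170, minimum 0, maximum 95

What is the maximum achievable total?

34450

Meeting every minimum uses 15+15+5+0+0 = 35 min, leaving 200.
Highest margin per min first: P23 170 > P5 160 > P36 130 > P16 120 > P10 100.
Give P23 95 more to hit its cap of 95 — 105 left.
Give P5 5 more to hit its cap of 20 — 100 left.
P36 takes 100 more to reach its cap of 100 — 0 left.
Total = 160×20 + 100×15 + 120×5 + 130×100 + 170×95 = 34450.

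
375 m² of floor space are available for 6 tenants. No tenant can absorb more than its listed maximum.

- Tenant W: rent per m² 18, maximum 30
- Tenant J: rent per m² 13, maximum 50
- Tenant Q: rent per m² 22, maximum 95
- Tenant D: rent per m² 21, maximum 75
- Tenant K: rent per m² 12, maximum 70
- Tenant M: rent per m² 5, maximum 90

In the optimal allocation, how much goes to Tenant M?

55

Order the tenants by rent per m²: Tenant Q 22 > Tenant D 21 > Tenant W 18 > Tenant J 13 > Tenant K 12 > Tenant M 5.
Give Tenant Q 95 to hit its cap of 95 → 280 left.
Tenant D: +75 to 75 (cap) → 205 left.
Tenant W takes 30 to reach its cap of 30 → 175 left.
Give Tenant J 50 to hit its cap of 50 → 125 left.
Tenant K takes 70 to reach its cap of 70 → 55 left.
Only 55 left; Tenant M takes them to reach 55.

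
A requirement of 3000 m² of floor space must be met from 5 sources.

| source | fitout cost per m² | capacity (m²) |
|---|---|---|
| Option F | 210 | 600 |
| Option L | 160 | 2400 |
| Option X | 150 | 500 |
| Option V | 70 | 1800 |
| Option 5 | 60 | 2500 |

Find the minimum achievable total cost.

Fill from the cheapest source first.
Option 5 at 60: take all 2500 m² ; 500 still needed.
Take 500 from Option V at 70 to finish.
Option X, Option L, Option F: unused.
Cost = 2500×60 + 500×70 = 185000.

185000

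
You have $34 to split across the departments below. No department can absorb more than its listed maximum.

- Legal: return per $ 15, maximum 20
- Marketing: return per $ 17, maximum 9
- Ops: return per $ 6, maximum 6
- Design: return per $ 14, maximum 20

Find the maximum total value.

Highest return per $ first: Marketing 17 > Legal 15 > Design 14 > Ops 6.
Marketing: +9 to 9 (cap) — 25 left.
Legal: +20 to 20 (cap) — 5 left.
Only 5 left; Design takes them to reach 5.
Total = 15×20 + 17×9 + 14×5 = 523.

523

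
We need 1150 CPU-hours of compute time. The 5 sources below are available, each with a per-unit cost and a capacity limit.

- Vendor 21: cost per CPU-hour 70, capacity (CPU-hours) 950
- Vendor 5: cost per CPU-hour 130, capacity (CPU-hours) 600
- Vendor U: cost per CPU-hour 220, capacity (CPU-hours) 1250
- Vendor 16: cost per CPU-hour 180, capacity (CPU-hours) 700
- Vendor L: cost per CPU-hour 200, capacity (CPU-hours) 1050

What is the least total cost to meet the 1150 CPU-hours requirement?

Fill from the cheapest source first.
Vendor 21 at 70: take all 950 CPU-hours → 200 still needed.
Vendor 5 (130): take the remaining 200 → done.
Vendor 16, Vendor L, Vendor U: unused.
Cost = 950×70 + 200×130 = 92500.

92500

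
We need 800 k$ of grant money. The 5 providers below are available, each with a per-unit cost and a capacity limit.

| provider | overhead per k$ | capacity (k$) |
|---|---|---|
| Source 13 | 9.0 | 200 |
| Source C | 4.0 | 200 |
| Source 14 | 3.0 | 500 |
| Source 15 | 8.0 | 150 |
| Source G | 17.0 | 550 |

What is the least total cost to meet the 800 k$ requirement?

3100

Use providers in increasing cost order.
Source 14 (3.0): use full 500 — 300 k$ to go.
Source C (4.0): use full 200 — 100 k$ to go.
Source 15 at 8.0: take 100 of its 150 — requirement met.
Source 13, Source G: unused.
Cost = 500×3.0 + 200×4.0 + 100×8.0 = 3100.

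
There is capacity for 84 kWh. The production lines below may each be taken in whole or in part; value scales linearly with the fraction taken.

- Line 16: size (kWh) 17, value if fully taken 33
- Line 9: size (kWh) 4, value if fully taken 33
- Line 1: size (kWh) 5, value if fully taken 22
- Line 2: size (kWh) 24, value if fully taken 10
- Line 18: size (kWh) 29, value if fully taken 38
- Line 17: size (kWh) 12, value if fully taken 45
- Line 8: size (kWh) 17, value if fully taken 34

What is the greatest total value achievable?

Sort by value density: Line 9 33/4≈8.25, Line 1 22/5≈4.4, Line 17 45/12≈3.75, Line 8 34/17≈2, Line 16 33/17≈1.94, Line 18 38/29≈1.31, Line 2 10/24≈0.417.
Line 9: take in full, 4 kWh for value 33 → 80 left.
All 5 kWh of Line 1 fit (value 22) → 75 remain.
All 12 kWh of Line 17 fit (value 45) → 63 remain.
Line 8: take in full, 17 kWh for value 34 → 46 left.
Take all of Line 16 (17 kWh, value 33) → 29 kWh left.
All 29 kWh of Line 18 fit (value 38) → 0 remain.
Total value = 205.

205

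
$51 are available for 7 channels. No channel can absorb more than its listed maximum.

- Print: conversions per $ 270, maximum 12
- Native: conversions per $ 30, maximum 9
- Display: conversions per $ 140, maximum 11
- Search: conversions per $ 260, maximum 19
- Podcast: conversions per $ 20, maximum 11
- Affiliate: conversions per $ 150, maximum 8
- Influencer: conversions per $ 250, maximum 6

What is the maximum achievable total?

11720

Rank by conversions per $: Print 270 > Search 260 > Influencer 250 > Affiliate 150 > Display 140 > Native 30 > Podcast 20.
Give Print 12 to hit its cap of 12 — 39 left.
Search: +19 to 19 (cap) — 20 left.
Give Influencer 6 to hit its cap of 6 — 14 left.
Give Affiliate 8 to hit its cap of 8 — 6 left.
Display has room for 11 but only 6 remain, so it gets 6.
Total = 270×12 + 140×6 + 260×19 + 150×8 + 250×6 = 11720.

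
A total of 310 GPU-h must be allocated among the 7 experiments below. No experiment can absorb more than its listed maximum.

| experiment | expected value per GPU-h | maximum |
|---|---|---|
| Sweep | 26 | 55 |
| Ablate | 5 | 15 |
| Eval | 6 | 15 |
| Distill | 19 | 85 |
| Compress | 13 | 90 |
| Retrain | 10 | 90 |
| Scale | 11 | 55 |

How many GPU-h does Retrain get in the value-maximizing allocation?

25

Order the experiments by expected value per GPU-h: Sweep 26 > Distill 19 > Compress 13 > Scale 11 > Retrain 10 > Eval 6 > Ablate 5.
Give Sweep 55 to hit its cap of 55 — 255 left.
Distill: +85 to 85 (cap) — 170 left.
Give Compress 90 to hit its cap of 90 — 80 left.
Give Scale 55 to hit its cap of 55 — 25 left.
Retrain: +25 (room for 90) → 25. Pool exhausted.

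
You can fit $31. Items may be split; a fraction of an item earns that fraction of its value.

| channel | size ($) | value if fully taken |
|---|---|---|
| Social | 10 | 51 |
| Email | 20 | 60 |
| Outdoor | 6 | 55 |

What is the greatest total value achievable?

151

Best value per unit of size first: Outdoor 55/6≈9.17, Social 51/10≈5.1, Email 60/20≈3.
Outdoor: take in full, 6 $ for value 55 — 25 left.
Social: take in full, 10 $ for value 51 — 15 left.
Only 15 $ remain; take 15/20 of Email for value 60×15/20 = 45.
Total value = 151.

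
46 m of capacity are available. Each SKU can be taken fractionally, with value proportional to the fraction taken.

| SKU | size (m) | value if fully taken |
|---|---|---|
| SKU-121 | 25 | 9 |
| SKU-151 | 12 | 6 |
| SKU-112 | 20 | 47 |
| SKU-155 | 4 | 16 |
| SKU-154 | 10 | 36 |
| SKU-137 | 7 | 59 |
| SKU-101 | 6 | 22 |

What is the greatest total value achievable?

Sort by value density: SKU-137 59/7≈8.43, SKU-155 16/4≈4, SKU-101 22/6≈3.67, SKU-154 36/10≈3.6, SKU-112 47/20≈2.35, SKU-151 6/12≈0.5, SKU-121 9/25≈0.36.
All 7 m of SKU-137 fit (value 59) ; 39 remain.
Take all of SKU-155 (4 m, value 16) ; 35 m left.
SKU-101: take in full, 6 m for value 22 ; 29 left.
Take all of SKU-154 (10 m, value 36) ; 19 m left.
Fill the last 19 m with part of SKU-112: 19/20 of it earns 44.65.
Total value = 177.65.

177.65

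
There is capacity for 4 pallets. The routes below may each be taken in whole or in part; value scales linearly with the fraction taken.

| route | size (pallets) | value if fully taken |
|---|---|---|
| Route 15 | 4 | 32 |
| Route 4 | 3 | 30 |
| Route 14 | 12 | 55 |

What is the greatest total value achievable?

38

Sort by value density: Route 4 30/3≈10, Route 15 32/4≈8, Route 14 55/12≈4.58.
Route 4: take in full, 3 pallets for value 30 ; 1 left.
Only 1 pallets remain; take 1/4 of Route 15 for value 32×1/4 = 8.
Total value = 38.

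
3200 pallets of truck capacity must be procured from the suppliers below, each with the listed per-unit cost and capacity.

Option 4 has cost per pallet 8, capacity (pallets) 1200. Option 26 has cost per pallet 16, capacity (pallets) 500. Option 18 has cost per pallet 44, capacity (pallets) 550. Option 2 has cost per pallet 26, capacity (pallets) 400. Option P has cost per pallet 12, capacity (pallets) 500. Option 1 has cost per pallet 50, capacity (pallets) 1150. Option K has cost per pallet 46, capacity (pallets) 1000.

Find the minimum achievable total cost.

60500

Use suppliers in increasing cost order.
Take 1200 from Option 4 at 8 — need 2000 more.
Option P at 12: take all 500 pallets — 1500 still needed.
Option 26 (16): use full 500 — 1000 pallets to go.
Option 2 at 26: take all 400 pallets — 600 still needed.
Option 18 (44): use full 550 — 50 pallets to go.
Option K (46): take the remaining 50 — done.
Option 1: unused.
Cost = 1200×8 + 500×12 + 500×16 + 400×26 + 550×44 + 50×46 = 60500.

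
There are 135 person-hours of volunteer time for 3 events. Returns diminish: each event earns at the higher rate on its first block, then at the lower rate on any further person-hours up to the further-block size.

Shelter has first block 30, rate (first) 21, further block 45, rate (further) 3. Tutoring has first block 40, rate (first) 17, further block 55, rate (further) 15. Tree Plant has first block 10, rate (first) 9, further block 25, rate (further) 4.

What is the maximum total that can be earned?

2225

Rank every tier by rate: Shelter/T1 21 > Tutoring/T1 17 > Tutoring/T2 15 > Tree Plant/T1 9 > Tree Plant/T2 4 > Shelter/T2 3.
Shelter T1 at 21: fill all 30 → 105 left.
Tutoring/T1 (17): +40 → 65 left.
Fill Tutoring T2 block (55 at 15) → 10 left.
Tree Plant/T1 (9): +10 → 0 left.
Total = 21×30 + 17×40 + 15×55 + 9×10 = 2225.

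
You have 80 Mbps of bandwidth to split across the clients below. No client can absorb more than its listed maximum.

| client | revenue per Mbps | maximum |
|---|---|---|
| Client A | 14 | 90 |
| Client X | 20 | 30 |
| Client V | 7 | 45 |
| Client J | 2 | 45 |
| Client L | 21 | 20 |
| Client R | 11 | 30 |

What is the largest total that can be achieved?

1440

Rank by revenue per Mbps: Client L 21 > Client X 20 > Client A 14 > Client R 11 > Client V 7 > Client J 2.
Give Client L 20 to hit its cap of 20 — 60 left.
Client X takes 30 to reach its cap of 30 — 30 left.
Client A: +30 (room for 90) → 30. Pool exhausted.
Total = 14×30 + 20×30 + 21×20 = 1440.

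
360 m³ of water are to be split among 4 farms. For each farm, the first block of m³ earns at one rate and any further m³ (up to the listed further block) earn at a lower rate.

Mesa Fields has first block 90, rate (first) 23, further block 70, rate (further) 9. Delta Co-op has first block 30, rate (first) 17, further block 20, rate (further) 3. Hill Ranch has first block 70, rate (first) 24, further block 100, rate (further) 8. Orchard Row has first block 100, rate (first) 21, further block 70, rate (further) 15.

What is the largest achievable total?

Treat each block as its own option and order by rate: Hill Ranch/first 24 > Mesa Fields/first 23 > Orchard Row/first 21 > Delta Co-op/first 17 > Orchard Row/second 15 > Mesa Fields/second 9 > Hill Ranch/second 8 > Delta Co-op/second 3.
Hill Ranch/first (24): +70 — 290 left.
Fill Mesa Fields first block (90 at 23) — 200 left.
Orchard Row first at 21: fill all 100 — 100 left.
Delta Co-op first at 17: fill all 30 — 70 left.
Orchard Row second at 15: fill all 70 — 0 left.
Total = 24×70 + 23×90 + 21×100 + 17×30 + 15×70 = 7410.

7410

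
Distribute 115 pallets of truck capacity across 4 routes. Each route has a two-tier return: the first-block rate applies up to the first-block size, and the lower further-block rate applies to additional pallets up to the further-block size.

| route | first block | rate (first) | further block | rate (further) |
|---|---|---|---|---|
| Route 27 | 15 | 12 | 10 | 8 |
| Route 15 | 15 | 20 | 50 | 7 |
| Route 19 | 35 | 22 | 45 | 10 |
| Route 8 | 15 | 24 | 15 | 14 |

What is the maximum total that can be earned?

2020

Treat each block as its own option and order by rate: Route 8/T1 24 > Route 19/T1 22 > Route 15/T1 20 > Route 8/T2 14 > Route 27/T1 12 > Route 19/T2 10 > Route 27/T2 8 > Route 15/T2 7.
Route 8 T1 at 24: fill all 15 — 100 left.
Route 19 T1 at 22: fill all 35 — 65 left.
Fill Route 15 T1 block (15 at 20) — 50 left.
Route 8 T2 at 14: fill all 15 — 35 left.
Route 27/T1 (12): +15 — 20 left.
Route 19/T2: +20 of 45 at 10; pool empty.
Total = 24×15 + 22×35 + 20×15 + 14×15 + 12×15 + 10×20 = 2020.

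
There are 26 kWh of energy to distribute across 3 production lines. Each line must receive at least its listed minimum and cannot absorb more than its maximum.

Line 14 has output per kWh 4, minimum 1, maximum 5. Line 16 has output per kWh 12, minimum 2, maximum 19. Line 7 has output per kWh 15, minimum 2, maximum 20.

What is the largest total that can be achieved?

364

Meeting every minimum uses 1+2+2 = 5 kWh, leaving 21.
Order the production lines by output per kWh: Line 7 15 > Line 16 12 > Line 14 4.
Give Line 7 18 more to hit its cap of 20 — 3 left.
Line 16 has room for 17 more but only 3 remain, so it gets 5.
Total = 4×1 + 12×5 + 15×20 = 364.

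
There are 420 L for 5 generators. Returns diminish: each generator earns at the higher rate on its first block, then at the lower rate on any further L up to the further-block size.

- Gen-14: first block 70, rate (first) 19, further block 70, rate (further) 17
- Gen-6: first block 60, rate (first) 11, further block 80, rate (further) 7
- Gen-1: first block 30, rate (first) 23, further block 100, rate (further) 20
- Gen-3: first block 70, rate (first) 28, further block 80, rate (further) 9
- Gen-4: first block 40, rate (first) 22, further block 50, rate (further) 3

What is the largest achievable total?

8490

Rank every tier by rate: Gen-3/tier1 28 > Gen-1/tier1 23 > Gen-4/tier1 22 > Gen-1/tier2 20 > Gen-14/tier1 19 > Gen-14/tier2 17 > Gen-6/tier1 11 > Gen-3/tier2 9 > Gen-6/tier2 7 > Gen-4/tier2 3.
Gen-3 tier1 at 28: fill all 70 → 350 left.
Gen-1/tier1 (23): +30 → 320 left.
Gen-4 tier1 at 22: fill all 40 → 280 left.
Gen-1/tier2 (20): +100 → 180 left.
Fill Gen-14 tier1 block (70 at 19) → 110 left.
Gen-14/tier2 (17): +70 → 40 left.
40 remain; put them into Gen-6 tier1 at 11.
Total = 28×70 + 23×30 + 22×40 + 20×100 + 19×70 + 17×70 + 11×40 = 8490.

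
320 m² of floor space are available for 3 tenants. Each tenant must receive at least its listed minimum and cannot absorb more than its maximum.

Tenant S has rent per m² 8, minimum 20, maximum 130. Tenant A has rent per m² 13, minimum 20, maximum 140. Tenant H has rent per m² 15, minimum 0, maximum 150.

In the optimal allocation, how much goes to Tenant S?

30

Meeting every minimum uses 20+20+0 = 40 m², leaving 280.
Rank by rent per m²: Tenant H 15 > Tenant A 13 > Tenant S 8.
Tenant H takes 150 more to reach its cap of 150 → 130 left.
Tenant A takes 120 more to reach its cap of 140 → 10 left.
Tenant S: +10 (room for 110) → 30. Pool exhausted.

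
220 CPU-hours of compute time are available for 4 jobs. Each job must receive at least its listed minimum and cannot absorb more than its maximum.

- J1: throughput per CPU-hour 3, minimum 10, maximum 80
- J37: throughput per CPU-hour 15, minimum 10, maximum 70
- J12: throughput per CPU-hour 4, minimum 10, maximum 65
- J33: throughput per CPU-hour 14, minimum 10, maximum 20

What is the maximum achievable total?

Meeting every minimum uses 10+10+10+10 = 40 CPU-hours, leaving 180.
Rank by throughput per CPU-hour: J37 15 > J33 14 > J12 4 > J1 3.
J37: +60 to 70 (cap) ; 120 left.
Give J33 10 more to hit its cap of 20 ; 110 left.
J12 takes 55 more to reach its cap of 65 ; 55 left.
J1: +55 (room for 70) → 65. Pool exhausted.
Total = 3×65 + 15×70 + 4×65 + 14×20 = 1785.

1785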